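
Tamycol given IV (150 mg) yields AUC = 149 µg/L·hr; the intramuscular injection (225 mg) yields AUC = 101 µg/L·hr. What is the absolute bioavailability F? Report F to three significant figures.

F = 0.452

F = (AUC_ev / D_ev) / (AUC_iv / D_iv)
  = (101/225) / (149/150)
  = 0.448889 / 0.993333 = 0.4519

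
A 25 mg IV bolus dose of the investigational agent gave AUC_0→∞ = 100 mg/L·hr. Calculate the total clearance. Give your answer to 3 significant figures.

CL = Dose_iv / AUC_0→∞
   = 25 / 100 = 0.25 L/hr

CL = 0.250 L/hr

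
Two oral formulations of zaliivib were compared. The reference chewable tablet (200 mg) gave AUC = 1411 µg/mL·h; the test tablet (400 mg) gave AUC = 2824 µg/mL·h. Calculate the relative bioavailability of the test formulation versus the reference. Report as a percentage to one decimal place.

F_rel = (AUC_test/D_test) / (AUC_ref/D_ref)
      = (2824/400) / (1411/200)
      = 7.06 / 7.055 = 1.0007 = 100.07%

F_rel = 100.1%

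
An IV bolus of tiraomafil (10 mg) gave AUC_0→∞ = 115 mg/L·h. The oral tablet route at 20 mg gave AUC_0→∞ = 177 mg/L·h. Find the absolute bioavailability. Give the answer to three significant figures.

F = (AUC_ev / D_ev) / (AUC_iv / D_iv)
  = (177/20) / (115/10)
  = 8.85 / 11.5 = 0.7696

F = 0.770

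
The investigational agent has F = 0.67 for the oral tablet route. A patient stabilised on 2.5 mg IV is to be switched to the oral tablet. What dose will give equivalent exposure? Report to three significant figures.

For equal systemic exposure: F × D_ev = D_iv
D_ev = D_iv / F = 2.5 / 0.67 = 3.73134 mg

D_oral = 3.73 mg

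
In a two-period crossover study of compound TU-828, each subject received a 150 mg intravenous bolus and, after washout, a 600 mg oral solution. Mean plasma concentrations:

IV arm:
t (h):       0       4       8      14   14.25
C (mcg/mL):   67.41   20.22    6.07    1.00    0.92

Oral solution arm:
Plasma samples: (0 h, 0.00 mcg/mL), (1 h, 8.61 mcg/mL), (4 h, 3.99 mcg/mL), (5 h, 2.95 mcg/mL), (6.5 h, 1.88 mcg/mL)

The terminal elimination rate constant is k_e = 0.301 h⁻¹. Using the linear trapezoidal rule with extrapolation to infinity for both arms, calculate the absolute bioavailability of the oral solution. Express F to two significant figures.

F = 0.036

Trapezoidal AUC_0→14.25 (IV):
  [0→4]: (67.41+20.22)/2 × 4 = 175.26
  [4→8]: (20.22+6.07)/2 × 4 = 52.58
  [8→14]: (6.07+1.00)/2 × 6 = 21.21
  [14→14.25]: (1.00+0.92)/2 × 0.25 = 0.24
  Sum = 249.29 mcg/mL·h
IV tail: 0.92/0.301 = 3.056; AUC_iv,0→∞ = 249.29 + 3.056 = 252.346 mcg/mL·h
Trapezoidal AUC_0→6.5 (oral solution):
  [0→1]: (0.00+8.61)/2 × 1 = 4.305
  [1→4]: (8.61+3.99)/2 × 3 = 18.9
  [4→5]: (3.99+2.95)/2 × 1 = 3.47
  [5→6.5]: (2.95+1.88)/2 × 1.5 = 3.6225
  Sum = 30.2975 mcg/mL·h
oral solution tail: 1.88/0.301 = 6.246; AUC_ev,0→∞ = 30.2975 + 6.246 = 36.5435 mcg/mL·h
F = (AUC_ev/D_ev)/(AUC_iv/D_iv) = (36.5435/600)/(252.346/150) = 0.0609058/1.68231 = 0.0362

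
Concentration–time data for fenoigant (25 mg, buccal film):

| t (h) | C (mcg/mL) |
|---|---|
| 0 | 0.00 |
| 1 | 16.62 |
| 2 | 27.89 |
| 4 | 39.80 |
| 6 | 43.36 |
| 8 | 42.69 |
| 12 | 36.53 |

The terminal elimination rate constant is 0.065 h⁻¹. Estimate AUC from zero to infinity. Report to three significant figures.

AUC = 988 mcg/mL·h

Trapezoidal AUC_0→12:
  [0→1]: (0.00+16.62)/2 × 1 = 8.31
  [1→2]: (16.62+27.89)/2 × 1 = 22.255
  [2→4]: (27.89+39.80)/2 × 2 = 67.69
  [4→6]: (39.80+43.36)/2 × 2 = 83.16
  [6→8]: (43.36+42.69)/2 × 2 = 86.05
  [8→12]: (42.69+36.53)/2 × 4 = 158.44
  Sum = 425.905 mcg/mL·h
Extrapolated tail: C_last / k_e = 36.53 / 0.065 = 562.000
AUC_0→∞ = 425.905 + 562.000 = 987.905 mcg/mL·h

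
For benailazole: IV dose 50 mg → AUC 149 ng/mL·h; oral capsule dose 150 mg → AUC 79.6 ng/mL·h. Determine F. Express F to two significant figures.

F = (AUC_ev / D_ev) / (AUC_iv / D_iv)
  = (79.6/150) / (149/50)
  = 0.530667 / 2.98 = 0.1781

F = 0.18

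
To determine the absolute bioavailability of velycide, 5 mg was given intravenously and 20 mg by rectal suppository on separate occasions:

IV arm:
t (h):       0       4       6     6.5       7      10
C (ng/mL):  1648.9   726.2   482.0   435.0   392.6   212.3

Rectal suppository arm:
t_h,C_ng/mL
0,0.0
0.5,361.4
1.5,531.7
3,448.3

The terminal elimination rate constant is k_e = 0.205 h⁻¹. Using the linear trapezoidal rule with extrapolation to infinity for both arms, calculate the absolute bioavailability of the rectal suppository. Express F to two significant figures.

F = 0.10

Trapezoidal AUC_0→10 (IV):
  [0→4]: (1648.9+726.2)/2 × 4 = 4750.2
  [4→6]: (726.2+482.0)/2 × 2 = 1208.2
  [6→6.5]: (482.0+435.0)/2 × 0.5 = 229.25
  [6.5→7]: (435.0+392.6)/2 × 0.5 = 206.9
  [7→10]: (392.6+212.3)/2 × 3 = 907.35
  Sum = 7301.9 ng/mL·h
IV tail: 212.3/0.205 = 1035.610; AUC_iv,0→∞ = 7301.9 + 1035.610 = 8337.51 ng/mL·h
Trapezoidal AUC_0→3 (rectal suppository):
  [0→0.5]: (0.0+361.4)/2 × 0.5 = 90.35
  [0.5→1.5]: (361.4+531.7)/2 × 1 = 446.55
  [1.5→3]: (531.7+448.3)/2 × 1.5 = 735.0
  Sum = 1271.9 ng/mL·h
rectal suppository tail: 448.3/0.205 = 2186.829; AUC_ev,0→∞ = 1271.9 + 2186.829 = 3458.729 ng/mL·h
F = (AUC_ev/D_ev)/(AUC_iv/D_iv) = (3458.729/20)/(8337.51/5) = 172.93645/1667.502 = 0.1037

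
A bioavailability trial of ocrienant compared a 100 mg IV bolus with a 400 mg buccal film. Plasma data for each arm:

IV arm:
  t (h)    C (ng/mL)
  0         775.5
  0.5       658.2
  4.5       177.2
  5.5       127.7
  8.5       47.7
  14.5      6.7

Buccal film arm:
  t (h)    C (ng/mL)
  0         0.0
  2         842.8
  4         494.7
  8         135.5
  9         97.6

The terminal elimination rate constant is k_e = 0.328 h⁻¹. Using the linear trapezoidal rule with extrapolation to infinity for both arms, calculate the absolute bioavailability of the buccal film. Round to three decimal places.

F = 0.367

Trapezoidal AUC_0→14.5 (IV):
  [0→0.5]: (775.5+658.2)/2 × 0.5 = 358.425
  [0.5→4.5]: (658.2+177.2)/2 × 4 = 1670.8
  [4.5→5.5]: (177.2+127.7)/2 × 1 = 152.45
  [5.5→8.5]: (127.7+47.7)/2 × 3 = 263.1
  [8.5→14.5]: (47.7+6.7)/2 × 6 = 163.2
  Sum = 2607.975 ng/mL·h
IV tail: 6.7/0.328 = 20.427; AUC_iv,0→∞ = 2607.975 + 20.427 = 2628.402 ng/mL·h
Trapezoidal AUC_0→9 (buccal film):
  [0→2]: (0.0+842.8)/2 × 2 = 842.8
  [2→4]: (842.8+494.7)/2 × 2 = 1337.5
  [4→8]: (494.7+135.5)/2 × 4 = 1260.4
  [8→9]: (135.5+97.6)/2 × 1 = 116.55
  Sum = 3557.25 ng/mL·h
buccal film tail: 97.6/0.328 = 297.561; AUC_ev,0→∞ = 3557.25 + 297.561 = 3854.811 ng/mL·h
F = (AUC_ev/D_ev)/(AUC_iv/D_iv) = (3854.811/400)/(2628.402/100) = 9.6370275/26.28402 = 0.3666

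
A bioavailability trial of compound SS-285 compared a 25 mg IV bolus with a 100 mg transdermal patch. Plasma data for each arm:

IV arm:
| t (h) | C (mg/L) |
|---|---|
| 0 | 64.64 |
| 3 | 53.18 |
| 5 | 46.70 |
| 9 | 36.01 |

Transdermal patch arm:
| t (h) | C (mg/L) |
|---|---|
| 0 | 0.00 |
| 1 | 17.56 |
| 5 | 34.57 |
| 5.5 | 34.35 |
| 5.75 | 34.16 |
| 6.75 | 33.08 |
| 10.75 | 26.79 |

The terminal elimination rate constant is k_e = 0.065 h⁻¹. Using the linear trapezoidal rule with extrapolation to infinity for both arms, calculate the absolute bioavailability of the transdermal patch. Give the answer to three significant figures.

F = 0.177

Trapezoidal AUC_0→9 (IV):
  [0→3]: (64.64+53.18)/2 × 3 = 176.73
  [3→5]: (53.18+46.70)/2 × 2 = 99.88
  [5→9]: (46.70+36.01)/2 × 4 = 165.42
  Sum = 442.03 mg/L·h
IV tail: 36.01/0.065 = 554.000; AUC_iv,0→∞ = 442.03 + 554.000 = 996.03 mg/L·h
Trapezoidal AUC_0→10.75 (transdermal patch):
  [0→1]: (0.00+17.56)/2 × 1 = 8.78
  [1→5]: (17.56+34.57)/2 × 4 = 104.26
  [5→5.5]: (34.57+34.35)/2 × 0.5 = 17.23
  [5.5→5.75]: (34.35+34.16)/2 × 0.25 = 8.56375
  [5.75→6.75]: (34.16+33.08)/2 × 1 = 33.62
  [6.75→10.75]: (33.08+26.79)/2 × 4 = 119.74
  Sum = 292.19375 mg/L·h
transdermal patch tail: 26.79/0.065 = 412.154; AUC_ev,0→∞ = 292.19375 + 412.154 = 704.34775 mg/L·h
F = (AUC_ev/D_ev)/(AUC_iv/D_iv) = (704.34775/100)/(996.03/25) = 7.0434775/39.8412 = 0.1768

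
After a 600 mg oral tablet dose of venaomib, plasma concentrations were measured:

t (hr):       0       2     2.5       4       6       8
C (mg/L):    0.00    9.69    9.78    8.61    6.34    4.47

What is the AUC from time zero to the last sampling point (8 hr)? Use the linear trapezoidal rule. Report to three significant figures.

Trapezoidal AUC_0→8:
  [0→2]: (0.00+9.69)/2 × 2 = 9.69
  [2→2.5]: (9.69+9.78)/2 × 0.5 = 4.8675
  [2.5→4]: (9.78+8.61)/2 × 1.5 = 13.7925
  [4→6]: (8.61+6.34)/2 × 2 = 14.95
  [6→8]: (6.34+4.47)/2 × 2 = 10.81
  Sum = 54.11 mg/L·hr

AUC = 54.1 mg/L·hr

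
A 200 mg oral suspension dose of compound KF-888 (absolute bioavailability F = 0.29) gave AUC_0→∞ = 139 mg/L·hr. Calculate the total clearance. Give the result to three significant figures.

CL = 0.417 L/hr

CL = F × Dose / AUC_0→∞
   = 0.29 × 200 / 139 = 0.417266 L/hr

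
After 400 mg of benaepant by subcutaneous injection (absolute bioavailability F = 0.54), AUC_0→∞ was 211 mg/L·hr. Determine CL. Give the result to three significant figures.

CL = F × Dose / AUC_0→∞
   = 0.54 × 400 / 211 = 1.0237 L/hr

CL = 1.02 L/hr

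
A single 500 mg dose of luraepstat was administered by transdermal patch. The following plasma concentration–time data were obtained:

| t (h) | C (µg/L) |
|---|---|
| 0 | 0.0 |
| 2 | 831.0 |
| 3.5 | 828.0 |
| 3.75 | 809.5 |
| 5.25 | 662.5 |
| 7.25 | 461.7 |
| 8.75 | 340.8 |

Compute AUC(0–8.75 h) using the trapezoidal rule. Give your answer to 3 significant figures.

Trapezoidal AUC_0→8.75:
  [0→2]: (0.0+831.0)/2 × 2 = 831.0
  [2→3.5]: (831.0+828.0)/2 × 1.5 = 1244.25
  [3.5→3.75]: (828.0+809.5)/2 × 0.25 = 204.6875
  [3.75→5.25]: (809.5+662.5)/2 × 1.5 = 1104.0
  [5.25→7.25]: (662.5+461.7)/2 × 2 = 1124.2
  [7.25→8.75]: (461.7+340.8)/2 × 1.5 = 601.875
  Sum = 5110.0125 µg/L·h

AUC = 5110 µg/L·h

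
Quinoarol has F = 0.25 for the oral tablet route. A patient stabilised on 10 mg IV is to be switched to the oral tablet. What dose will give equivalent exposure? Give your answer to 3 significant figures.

For equal systemic exposure: F × D_ev = D_iv
D_ev = D_iv / F = 10 / 0.25 = 40 mg

D_oral = 40.0 mg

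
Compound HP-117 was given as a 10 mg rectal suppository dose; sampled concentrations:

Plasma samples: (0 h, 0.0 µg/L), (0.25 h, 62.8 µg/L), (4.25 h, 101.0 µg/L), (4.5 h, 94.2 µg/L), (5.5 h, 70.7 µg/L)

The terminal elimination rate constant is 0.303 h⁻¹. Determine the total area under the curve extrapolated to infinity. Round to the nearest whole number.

AUC = 676 µg/L·h

Trapezoidal AUC_0→5.5:
  [0→0.25]: (0.0+62.8)/2 × 0.25 = 7.85
  [0.25→4.25]: (62.8+101.0)/2 × 4 = 327.6
  [4.25→4.5]: (101.0+94.2)/2 × 0.25 = 24.4
  [4.5→5.5]: (94.2+70.7)/2 × 1 = 82.45
  Sum = 442.3 µg/L·h
Extrapolated tail: C_last / k_e = 70.7 / 0.303 = 233.333
AUC_0→∞ = 442.3 + 233.333 = 675.633 µg/L·h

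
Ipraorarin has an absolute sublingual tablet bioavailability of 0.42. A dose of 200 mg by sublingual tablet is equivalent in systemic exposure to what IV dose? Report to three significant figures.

D_iv = 84.0 mg

Systemic exposure from an extravascular dose = F × D_ev, so the equivalent IV dose is F × D_ev.
D_iv = F × D_ev = 0.42 × 200 = 84 mg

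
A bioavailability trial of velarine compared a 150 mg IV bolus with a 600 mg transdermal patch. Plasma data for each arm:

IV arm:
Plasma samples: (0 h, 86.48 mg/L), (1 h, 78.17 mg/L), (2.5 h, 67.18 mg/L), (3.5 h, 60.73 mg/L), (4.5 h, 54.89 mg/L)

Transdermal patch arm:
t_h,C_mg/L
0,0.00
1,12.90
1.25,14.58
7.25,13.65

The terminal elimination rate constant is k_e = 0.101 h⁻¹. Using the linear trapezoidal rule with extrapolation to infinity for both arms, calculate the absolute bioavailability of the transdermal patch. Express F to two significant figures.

Trapezoidal AUC_0→4.5 (IV):
  [0→1]: (86.48+78.17)/2 × 1 = 82.325
  [1→2.5]: (78.17+67.18)/2 × 1.5 = 109.0125
  [2.5→3.5]: (67.18+60.73)/2 × 1 = 63.955
  [3.5→4.5]: (60.73+54.89)/2 × 1 = 57.81
  Sum = 313.1025 mg/L·h
IV tail: 54.89/0.101 = 543.465; AUC_iv,0→∞ = 313.1025 + 543.465 = 856.5675 mg/L·h
Trapezoidal AUC_0→7.25 (transdermal patch):
  [0→1]: (0.00+12.90)/2 × 1 = 6.45
  [1→1.25]: (12.90+14.58)/2 × 0.25 = 3.435
  [1.25→7.25]: (14.58+13.65)/2 × 6 = 84.69
  Sum = 94.575 mg/L·h
transdermal patch tail: 13.65/0.101 = 135.149; AUC_ev,0→∞ = 94.575 + 135.149 = 229.724 mg/L·h
F = (AUC_ev/D_ev)/(AUC_iv/D_iv) = (229.724/600)/(856.5675/150) = 0.382873/5.71045 = 0.0670

F = 0.067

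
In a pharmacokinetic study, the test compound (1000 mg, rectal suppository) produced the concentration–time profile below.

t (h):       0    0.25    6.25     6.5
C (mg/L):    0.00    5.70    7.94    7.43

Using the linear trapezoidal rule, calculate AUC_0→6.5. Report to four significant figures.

Trapezoidal AUC_0→6.5:
  [0→0.25]: (0.00+5.70)/2 × 0.25 = 0.7125
  [0.25→6.25]: (5.70+7.94)/2 × 6 = 40.92
  [6.25→6.5]: (7.94+7.43)/2 × 0.25 = 1.92125
  Sum = 43.55375 mg/L·h

AUC = 43.55 mg/L·h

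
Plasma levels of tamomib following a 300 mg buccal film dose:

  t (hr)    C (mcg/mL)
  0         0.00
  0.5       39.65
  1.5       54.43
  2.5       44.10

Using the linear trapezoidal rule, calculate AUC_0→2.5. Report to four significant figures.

AUC = 106.2 mcg/mL·hr

Trapezoidal AUC_0→2.5:
  [0→0.5]: (0.00+39.65)/2 × 0.5 = 9.9125
  [0.5→1.5]: (39.65+54.43)/2 × 1 = 47.04
  [1.5→2.5]: (54.43+44.10)/2 × 1 = 49.265
  Sum = 106.2175 mcg/mL·hr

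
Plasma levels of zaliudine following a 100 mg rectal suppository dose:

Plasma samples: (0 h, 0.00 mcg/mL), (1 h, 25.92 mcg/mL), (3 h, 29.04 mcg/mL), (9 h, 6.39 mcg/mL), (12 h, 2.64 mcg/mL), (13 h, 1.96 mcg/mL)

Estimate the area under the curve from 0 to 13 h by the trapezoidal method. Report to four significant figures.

Trapezoidal AUC_0→13:
  [0→1]: (0.00+25.92)/2 × 1 = 12.96
  [1→3]: (25.92+29.04)/2 × 2 = 54.96
  [3→9]: (29.04+6.39)/2 × 6 = 106.29
  [9→12]: (6.39+2.64)/2 × 3 = 13.545
  [12→13]: (2.64+1.96)/2 × 1 = 2.3
  Sum = 190.055 mcg/mL·h

AUC = 190.1 mcg/mL·h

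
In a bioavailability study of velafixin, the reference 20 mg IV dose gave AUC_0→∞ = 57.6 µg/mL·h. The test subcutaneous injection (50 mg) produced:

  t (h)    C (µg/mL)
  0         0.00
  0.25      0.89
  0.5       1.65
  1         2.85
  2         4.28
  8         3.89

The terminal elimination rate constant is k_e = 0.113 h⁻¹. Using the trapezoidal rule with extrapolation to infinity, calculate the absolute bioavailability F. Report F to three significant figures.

F = 0.445

Trapezoidal AUC_0→8 (subcutaneous injection):
  [0→0.25]: (0.00+0.89)/2 × 0.25 = 0.11125
  [0.25→0.5]: (0.89+1.65)/2 × 0.25 = 0.3175
  [0.5→1]: (1.65+2.85)/2 × 0.5 = 1.125
  [1→2]: (2.85+4.28)/2 × 1 = 3.565
  [2→8]: (4.28+3.89)/2 × 6 = 24.51
  Sum = 29.62875 µg/mL·h
Tail: C_last/k_e = 3.89/0.113 = 34.425
AUC_0→∞ (subcutaneous injection) = 29.62875 + 34.425 = 64.05375 µg/mL·h
F = (AUC_ev/D_ev)/(AUC_iv/D_iv) = (64.05375/50)/(57.6/20) = 1.281075/2.88 = 0.4448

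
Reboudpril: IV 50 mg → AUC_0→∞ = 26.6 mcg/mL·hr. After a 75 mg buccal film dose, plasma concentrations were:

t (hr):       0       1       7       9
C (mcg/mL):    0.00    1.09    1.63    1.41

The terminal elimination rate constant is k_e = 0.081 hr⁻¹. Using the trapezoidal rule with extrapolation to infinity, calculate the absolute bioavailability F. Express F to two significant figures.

Trapezoidal AUC_0→9 (buccal film):
  [0→1]: (0.00+1.09)/2 × 1 = 0.545
  [1→7]: (1.09+1.63)/2 × 6 = 8.16
  [7→9]: (1.63+1.41)/2 × 2 = 3.04
  Sum = 11.745 mcg/mL·hr
Tail: C_last/k_e = 1.41/0.081 = 17.407
AUC_0→∞ (buccal film) = 11.745 + 17.407 = 29.152 mcg/mL·hr
F = (AUC_ev/D_ev)/(AUC_iv/D_iv) = (29.152/75)/(26.6/50) = 0.388693/0.532 = 0.7306

F = 0.73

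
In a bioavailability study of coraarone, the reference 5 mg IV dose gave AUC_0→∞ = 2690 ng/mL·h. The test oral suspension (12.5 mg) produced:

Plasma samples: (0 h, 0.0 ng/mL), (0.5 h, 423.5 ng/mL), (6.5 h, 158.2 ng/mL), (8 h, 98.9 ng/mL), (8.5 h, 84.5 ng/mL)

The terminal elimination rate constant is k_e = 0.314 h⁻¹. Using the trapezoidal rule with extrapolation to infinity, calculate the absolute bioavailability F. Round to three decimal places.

Trapezoidal AUC_0→8.5 (oral suspension):
  [0→0.5]: (0.0+423.5)/2 × 0.5 = 105.875
  [0.5→6.5]: (423.5+158.2)/2 × 6 = 1745.1
  [6.5→8]: (158.2+98.9)/2 × 1.5 = 192.825
  [8→8.5]: (98.9+84.5)/2 × 0.5 = 45.85
  Sum = 2089.65 ng/mL·h
Tail: C_last/k_e = 84.5/0.314 = 269.108
AUC_0→∞ (oral suspension) = 2089.65 + 269.108 = 2358.758 ng/mL·h
F = (AUC_ev/D_ev)/(AUC_iv/D_iv) = (2358.758/12.5)/(2690/5) = 188.70064/538 = 0.3507

F = 0.351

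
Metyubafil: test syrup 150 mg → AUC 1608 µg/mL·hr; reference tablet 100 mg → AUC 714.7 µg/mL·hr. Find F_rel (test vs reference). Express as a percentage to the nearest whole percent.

F_rel = (AUC_test/D_test) / (AUC_ref/D_ref)
      = (1608/150) / (714.7/100)
      = 10.72 / 7.147 = 1.4999 = 149.99%

F_rel = 150%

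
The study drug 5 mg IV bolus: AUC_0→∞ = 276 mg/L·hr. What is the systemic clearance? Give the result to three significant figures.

CL = 0.0181 L/hr

CL = Dose_iv / AUC_0→∞
   = 5 / 276 = 0.0181159 L/hr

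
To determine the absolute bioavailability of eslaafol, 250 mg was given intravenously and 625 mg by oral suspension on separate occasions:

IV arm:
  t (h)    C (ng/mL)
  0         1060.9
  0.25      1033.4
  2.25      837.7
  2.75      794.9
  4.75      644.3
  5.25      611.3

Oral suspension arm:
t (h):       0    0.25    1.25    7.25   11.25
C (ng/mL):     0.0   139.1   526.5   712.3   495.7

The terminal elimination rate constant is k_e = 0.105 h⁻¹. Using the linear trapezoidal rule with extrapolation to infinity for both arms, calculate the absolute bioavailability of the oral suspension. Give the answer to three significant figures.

F = 0.443

Trapezoidal AUC_0→5.25 (IV):
  [0→0.25]: (1060.9+1033.4)/2 × 0.25 = 261.7875
  [0.25→2.25]: (1033.4+837.7)/2 × 2 = 1871.1
  [2.25→2.75]: (837.7+794.9)/2 × 0.5 = 408.15
  [2.75→4.75]: (794.9+644.3)/2 × 2 = 1439.2
  [4.75→5.25]: (644.3+611.3)/2 × 0.5 = 313.9
  Sum = 4294.1375 ng/mL·h
IV tail: 611.3/0.105 = 5821.905; AUC_iv,0→∞ = 4294.1375 + 5821.905 = 10116.0425 ng/mL·h
Trapezoidal AUC_0→11.25 (oral suspension):
  [0→0.25]: (0.0+139.1)/2 × 0.25 = 17.3875
  [0.25→1.25]: (139.1+526.5)/2 × 1 = 332.8
  [1.25→7.25]: (526.5+712.3)/2 × 6 = 3716.4
  [7.25→11.25]: (712.3+495.7)/2 × 4 = 2416.0
  Sum = 6482.5875 ng/mL·h
oral suspension tail: 495.7/0.105 = 4720.952; AUC_ev,0→∞ = 6482.5875 + 4720.952 = 11203.5395 ng/mL·h
F = (AUC_ev/D_ev)/(AUC_iv/D_iv) = (11203.5395/625)/(10116.0425/250) = 17.9257/40.46417 = 0.4430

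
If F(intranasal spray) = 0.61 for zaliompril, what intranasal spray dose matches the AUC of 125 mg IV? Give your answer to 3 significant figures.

For equal systemic exposure: F × D_ev = D_iv
D_ev = D_iv / F = 125 / 0.61 = 204.918 mg

D_intranasal = 205 mg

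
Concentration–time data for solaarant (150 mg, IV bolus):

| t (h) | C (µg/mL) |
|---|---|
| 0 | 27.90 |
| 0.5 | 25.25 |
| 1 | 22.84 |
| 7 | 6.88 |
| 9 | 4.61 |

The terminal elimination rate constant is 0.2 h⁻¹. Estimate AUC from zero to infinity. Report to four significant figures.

AUC = 149.0 µg/mL·h

Trapezoidal AUC_0→9:
  [0→0.5]: (27.90+25.25)/2 × 0.5 = 13.2875
  [0.5→1]: (25.25+22.84)/2 × 0.5 = 12.0225
  [1→7]: (22.84+6.88)/2 × 6 = 89.16
  [7→9]: (6.88+4.61)/2 × 2 = 11.49
  Sum = 125.96 µg/mL·h
Extrapolated tail: C_last / k_e = 4.61 / 0.2 = 23.050
AUC_0→∞ = 125.96 + 23.050 = 149.01 µg/mL·h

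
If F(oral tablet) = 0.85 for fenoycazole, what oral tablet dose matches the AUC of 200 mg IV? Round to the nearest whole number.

For equal systemic exposure: F × D_ev = D_iv
D_ev = D_iv / F = 200 / 0.85 = 235.294 mg

D_oral = 235 mg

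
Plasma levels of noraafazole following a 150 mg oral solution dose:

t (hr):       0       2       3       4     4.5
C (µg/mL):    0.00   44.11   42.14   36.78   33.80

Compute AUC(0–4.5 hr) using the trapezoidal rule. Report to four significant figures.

AUC = 144.3 µg/mL·hr

Trapezoidal AUC_0→4.5:
  [0→2]: (0.00+44.11)/2 × 2 = 44.11
  [2→3]: (44.11+42.14)/2 × 1 = 43.125
  [3→4]: (42.14+36.78)/2 × 1 = 39.46
  [4→4.5]: (36.78+33.80)/2 × 0.5 = 17.645
  Sum = 144.34 µg/mL·hr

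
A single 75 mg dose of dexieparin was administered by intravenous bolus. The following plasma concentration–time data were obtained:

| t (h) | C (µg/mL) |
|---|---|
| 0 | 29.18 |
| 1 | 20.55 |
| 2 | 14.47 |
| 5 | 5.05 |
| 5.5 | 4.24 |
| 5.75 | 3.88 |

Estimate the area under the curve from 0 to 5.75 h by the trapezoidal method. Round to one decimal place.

AUC = 75.0 µg/mL·h

Trapezoidal AUC_0→5.75:
  [0→1]: (29.18+20.55)/2 × 1 = 24.865
  [1→2]: (20.55+14.47)/2 × 1 = 17.51
  [2→5]: (14.47+5.05)/2 × 3 = 29.28
  [5→5.5]: (5.05+4.24)/2 × 0.5 = 2.3225
  [5.5→5.75]: (4.24+3.88)/2 × 0.25 = 1.015
  Sum = 74.9925 µg/mL·h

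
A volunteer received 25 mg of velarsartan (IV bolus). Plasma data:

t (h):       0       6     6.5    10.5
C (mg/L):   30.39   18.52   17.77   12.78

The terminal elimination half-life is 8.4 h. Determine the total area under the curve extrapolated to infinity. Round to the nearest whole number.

Trapezoidal AUC_0→10.5:
  [0→6]: (30.39+18.52)/2 × 6 = 146.73
  [6→6.5]: (18.52+17.77)/2 × 0.5 = 9.0725
  [6.5→10.5]: (17.77+12.78)/2 × 4 = 61.1
  Sum = 216.9025 mg/L·h
k_e = ln2 / t½ = 0.693147 / 8.4 = 0.0825 h^-1
Extrapolated tail: C_last / k_e = 12.78 / 0.0825 = 154.909
AUC_0→∞ = 216.9025 + 154.909 = 371.8115 mg/L·h

AUC = 372 mg/L·h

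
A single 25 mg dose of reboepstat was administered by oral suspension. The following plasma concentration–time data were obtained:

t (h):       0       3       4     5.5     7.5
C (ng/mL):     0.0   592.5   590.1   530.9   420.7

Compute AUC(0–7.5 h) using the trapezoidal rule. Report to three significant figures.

Trapezoidal AUC_0→7.5:
  [0→3]: (0.0+592.5)/2 × 3 = 888.75
  [3→4]: (592.5+590.1)/2 × 1 = 591.3
  [4→5.5]: (590.1+530.9)/2 × 1.5 = 840.75
  [5.5→7.5]: (530.9+420.7)/2 × 2 = 951.6
  Sum = 3272.4 ng/mL·h

AUC = 3270 ng/mL·h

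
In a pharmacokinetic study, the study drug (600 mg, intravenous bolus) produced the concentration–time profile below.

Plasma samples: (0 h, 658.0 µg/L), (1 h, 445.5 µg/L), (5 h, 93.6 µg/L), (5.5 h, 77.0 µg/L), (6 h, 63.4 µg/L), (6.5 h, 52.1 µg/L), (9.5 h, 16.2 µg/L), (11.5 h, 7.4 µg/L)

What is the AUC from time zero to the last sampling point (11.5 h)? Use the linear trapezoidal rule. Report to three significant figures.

Trapezoidal AUC_0→11.5:
  [0→1]: (658.0+445.5)/2 × 1 = 551.75
  [1→5]: (445.5+93.6)/2 × 4 = 1078.2
  [5→5.5]: (93.6+77.0)/2 × 0.5 = 42.65
  [5.5→6]: (77.0+63.4)/2 × 0.5 = 35.1
  [6→6.5]: (63.4+52.1)/2 × 0.5 = 28.875
  [6.5→9.5]: (52.1+16.2)/2 × 3 = 102.45
  [9.5→11.5]: (16.2+7.4)/2 × 2 = 23.6
  Sum = 1862.625 µg/L·h

AUC = 1860 µg/L·h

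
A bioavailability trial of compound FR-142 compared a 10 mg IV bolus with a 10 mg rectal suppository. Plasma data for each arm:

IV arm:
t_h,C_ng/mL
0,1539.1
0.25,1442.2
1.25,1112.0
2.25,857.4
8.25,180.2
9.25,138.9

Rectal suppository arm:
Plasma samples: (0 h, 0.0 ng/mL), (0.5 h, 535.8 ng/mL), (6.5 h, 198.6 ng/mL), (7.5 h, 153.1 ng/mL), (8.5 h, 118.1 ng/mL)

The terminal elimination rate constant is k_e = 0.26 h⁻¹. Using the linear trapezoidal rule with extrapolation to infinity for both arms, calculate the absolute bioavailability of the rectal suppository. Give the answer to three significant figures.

F = 0.482

Trapezoidal AUC_0→9.25 (IV):
  [0→0.25]: (1539.1+1442.2)/2 × 0.25 = 372.6625
  [0.25→1.25]: (1442.2+1112.0)/2 × 1 = 1277.1
  [1.25→2.25]: (1112.0+857.4)/2 × 1 = 984.7
  [2.25→8.25]: (857.4+180.2)/2 × 6 = 3112.8
  [8.25→9.25]: (180.2+138.9)/2 × 1 = 159.55
  Sum = 5906.8125 ng/mL·h
IV tail: 138.9/0.26 = 534.231; AUC_iv,0→∞ = 5906.8125 + 534.231 = 6441.0435 ng/mL·h
Trapezoidal AUC_0→8.5 (rectal suppository):
  [0→0.5]: (0.0+535.8)/2 × 0.5 = 133.95
  [0.5→6.5]: (535.8+198.6)/2 × 6 = 2203.2
  [6.5→7.5]: (198.6+153.1)/2 × 1 = 175.85
  [7.5→8.5]: (153.1+118.1)/2 × 1 = 135.6
  Sum = 2648.6 ng/mL·h
rectal suppository tail: 118.1/0.26 = 454.231; AUC_ev,0→∞ = 2648.6 + 454.231 = 3102.831 ng/mL·h
F = (AUC_ev/D_ev)/(AUC_iv/D_iv) = (3102.831/10)/(6441.0435/10) = 310.2831/644.10435 = 0.4817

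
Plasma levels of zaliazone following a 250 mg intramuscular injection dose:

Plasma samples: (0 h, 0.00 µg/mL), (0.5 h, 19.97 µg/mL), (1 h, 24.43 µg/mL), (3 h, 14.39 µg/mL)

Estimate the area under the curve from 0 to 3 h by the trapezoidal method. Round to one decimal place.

Trapezoidal AUC_0→3:
  [0→0.5]: (0.00+19.97)/2 × 0.5 = 4.9925
  [0.5→1]: (19.97+24.43)/2 × 0.5 = 11.1
  [1→3]: (24.43+14.39)/2 × 2 = 38.82
  Sum = 54.9125 µg/mL·h

AUC = 54.9 µg/mL·h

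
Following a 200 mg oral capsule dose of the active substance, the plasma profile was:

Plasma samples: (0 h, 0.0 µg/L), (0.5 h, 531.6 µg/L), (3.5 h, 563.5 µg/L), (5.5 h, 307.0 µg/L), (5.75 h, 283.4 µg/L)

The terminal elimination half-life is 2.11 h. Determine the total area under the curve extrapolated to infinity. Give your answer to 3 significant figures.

AUC = 3580 µg/L·h

Trapezoidal AUC_0→5.75:
  [0→0.5]: (0.0+531.6)/2 × 0.5 = 132.9
  [0.5→3.5]: (531.6+563.5)/2 × 3 = 1642.65
  [3.5→5.5]: (563.5+307.0)/2 × 2 = 870.5
  [5.5→5.75]: (307.0+283.4)/2 × 0.25 = 73.8
  Sum = 2719.85 µg/L·h
k_e = ln2 / t½ = 0.693147 / 2.11 = 0.3285 h^-1
Extrapolated tail: C_last / k_e = 283.4 / 0.3285 = 862.709
AUC_0→∞ = 2719.85 + 862.709 = 3582.559 µg/L·h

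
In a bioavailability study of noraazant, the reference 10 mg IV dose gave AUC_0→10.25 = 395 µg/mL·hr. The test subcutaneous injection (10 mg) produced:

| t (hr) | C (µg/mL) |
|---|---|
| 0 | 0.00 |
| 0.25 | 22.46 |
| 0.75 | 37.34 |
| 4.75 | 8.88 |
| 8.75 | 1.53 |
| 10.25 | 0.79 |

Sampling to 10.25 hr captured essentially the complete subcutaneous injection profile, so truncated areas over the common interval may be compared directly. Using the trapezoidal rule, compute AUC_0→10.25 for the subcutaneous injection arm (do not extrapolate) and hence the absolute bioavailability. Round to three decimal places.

F = 0.336

Trapezoidal AUC_0→10.25 (subcutaneous injection):
  [0→0.25]: (0.00+22.46)/2 × 0.25 = 2.8075
  [0.25→0.75]: (22.46+37.34)/2 × 0.5 = 14.95
  [0.75→4.75]: (37.34+8.88)/2 × 4 = 92.44
  [4.75→8.75]: (8.88+1.53)/2 × 4 = 20.82
  [8.75→10.25]: (1.53+0.79)/2 × 1.5 = 1.74
  Sum = 132.7575 µg/mL·hr
F = (AUC_ev/D_ev)/(AUC_iv/D_iv) = (132.7575/10)/(395/10) = 13.27575/39.5 = 0.3361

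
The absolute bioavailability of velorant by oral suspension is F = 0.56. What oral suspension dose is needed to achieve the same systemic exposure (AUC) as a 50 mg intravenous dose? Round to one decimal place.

For equal systemic exposure: F × D_ev = D_iv
D_ev = D_iv / F = 50 / 0.56 = 89.2857 mg

D_oral = 89.3 mg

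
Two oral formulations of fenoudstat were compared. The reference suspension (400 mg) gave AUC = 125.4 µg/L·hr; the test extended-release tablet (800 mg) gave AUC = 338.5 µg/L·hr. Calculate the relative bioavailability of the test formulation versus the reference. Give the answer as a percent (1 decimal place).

F_rel = (AUC_test/D_test) / (AUC_ref/D_ref)
      = (338.5/800) / (125.4/400)
      = 0.423125 / 0.3135 = 1.3497 = 134.97%

F_rel = 135.0%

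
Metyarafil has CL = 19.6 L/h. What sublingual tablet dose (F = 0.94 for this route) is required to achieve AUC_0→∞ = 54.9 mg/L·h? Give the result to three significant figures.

Dose = 1140 mg

Dose = CL × AUC_0→∞ / F
     = 19.6 × 54.9 / 0.94 = 1144.72 mg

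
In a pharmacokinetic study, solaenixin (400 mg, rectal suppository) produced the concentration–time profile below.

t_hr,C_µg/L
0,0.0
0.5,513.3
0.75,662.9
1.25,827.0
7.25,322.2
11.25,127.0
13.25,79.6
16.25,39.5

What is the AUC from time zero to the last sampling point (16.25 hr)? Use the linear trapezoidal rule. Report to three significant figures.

AUC = 5380 µg/L·hr

Trapezoidal AUC_0→16.25:
  [0→0.5]: (0.0+513.3)/2 × 0.5 = 128.325
  [0.5→0.75]: (513.3+662.9)/2 × 0.25 = 147.025
  [0.75→1.25]: (662.9+827.0)/2 × 0.5 = 372.475
  [1.25→7.25]: (827.0+322.2)/2 × 6 = 3447.6
  [7.25→11.25]: (322.2+127.0)/2 × 4 = 898.4
  [11.25→13.25]: (127.0+79.6)/2 × 2 = 206.6
  [13.25→16.25]: (79.6+39.5)/2 × 3 = 178.65
  Sum = 5379.075 µg/L·hr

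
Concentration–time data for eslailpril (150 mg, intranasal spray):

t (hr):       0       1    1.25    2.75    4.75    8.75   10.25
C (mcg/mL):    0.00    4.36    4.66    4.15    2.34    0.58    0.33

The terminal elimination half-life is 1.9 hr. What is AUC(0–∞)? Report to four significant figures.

AUC = 23.83 mcg/mL·hr

Trapezoidal AUC_0→10.25:
  [0→1]: (0.00+4.36)/2 × 1 = 2.18
  [1→1.25]: (4.36+4.66)/2 × 0.25 = 1.1275
  [1.25→2.75]: (4.66+4.15)/2 × 1.5 = 6.6075
  [2.75→4.75]: (4.15+2.34)/2 × 2 = 6.49
  [4.75→8.75]: (2.34+0.58)/2 × 4 = 5.84
  [8.75→10.25]: (0.58+0.33)/2 × 1.5 = 0.6825
  Sum = 22.9275 mcg/mL·hr
k_e = ln2 / t½ = 0.693147 / 1.9 = 0.3648 hr^-1
Extrapolated tail: C_last / k_e = 0.33 / 0.3648 = 0.905
AUC_0→∞ = 22.9275 + 0.905 = 23.8325 mcg/mL·hr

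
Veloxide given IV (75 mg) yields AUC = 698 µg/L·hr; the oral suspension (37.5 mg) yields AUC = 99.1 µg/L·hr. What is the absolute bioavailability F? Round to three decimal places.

F = 0.284

F = (AUC_ev / D_ev) / (AUC_iv / D_iv)
  = (99.1/37.5) / (698/75)
  = 2.64267 / 9.30667 = 0.2840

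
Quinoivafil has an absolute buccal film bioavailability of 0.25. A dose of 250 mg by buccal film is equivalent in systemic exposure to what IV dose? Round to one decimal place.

Systemic exposure from an extravascular dose = F × D_ev, so the equivalent IV dose is F × D_ev.
D_iv = F × D_ev = 0.25 × 250 = 62.5 mg

D_iv = 62.5 mg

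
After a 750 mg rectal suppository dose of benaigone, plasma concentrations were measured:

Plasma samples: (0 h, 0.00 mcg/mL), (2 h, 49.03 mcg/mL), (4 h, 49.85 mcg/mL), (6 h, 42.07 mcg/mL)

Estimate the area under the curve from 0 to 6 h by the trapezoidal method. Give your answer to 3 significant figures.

AUC = 240 mcg/mL·h

Trapezoidal AUC_0→6:
  [0→2]: (0.00+49.03)/2 × 2 = 49.03
  [2→4]: (49.03+49.85)/2 × 2 = 98.88
  [4→6]: (49.85+42.07)/2 × 2 = 91.92
  Sum = 239.83 mcg/mL·h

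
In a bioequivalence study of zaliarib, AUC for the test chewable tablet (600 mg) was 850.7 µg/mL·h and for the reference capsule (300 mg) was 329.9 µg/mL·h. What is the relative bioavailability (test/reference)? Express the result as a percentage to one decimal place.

F_rel = (AUC_test/D_test) / (AUC_ref/D_ref)
      = (850.7/600) / (329.9/300)
      = 1.41783 / 1.09967 = 1.2893 = 128.93%

F_rel = 128.9%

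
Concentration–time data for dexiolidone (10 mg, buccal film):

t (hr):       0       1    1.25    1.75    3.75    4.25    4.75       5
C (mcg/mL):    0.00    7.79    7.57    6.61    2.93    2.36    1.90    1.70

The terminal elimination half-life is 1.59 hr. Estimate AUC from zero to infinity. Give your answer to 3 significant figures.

Trapezoidal AUC_0→5:
  [0→1]: (0.00+7.79)/2 × 1 = 3.895
  [1→1.25]: (7.79+7.57)/2 × 0.25 = 1.92
  [1.25→1.75]: (7.57+6.61)/2 × 0.5 = 3.545
  [1.75→3.75]: (6.61+2.93)/2 × 2 = 9.54
  [3.75→4.25]: (2.93+2.36)/2 × 0.5 = 1.3225
  [4.25→4.75]: (2.36+1.90)/2 × 0.5 = 1.065
  [4.75→5]: (1.90+1.70)/2 × 0.25 = 0.45
  Sum = 21.7375 mcg/mL·hr
k_e = ln2 / t½ = 0.693147 / 1.59 = 0.4359 hr^-1
Extrapolated tail: C_last / k_e = 1.70 / 0.4359 = 3.900
AUC_0→∞ = 21.7375 + 3.900 = 25.6375 mcg/mL·hr

AUC = 25.6 mcg/mL·hr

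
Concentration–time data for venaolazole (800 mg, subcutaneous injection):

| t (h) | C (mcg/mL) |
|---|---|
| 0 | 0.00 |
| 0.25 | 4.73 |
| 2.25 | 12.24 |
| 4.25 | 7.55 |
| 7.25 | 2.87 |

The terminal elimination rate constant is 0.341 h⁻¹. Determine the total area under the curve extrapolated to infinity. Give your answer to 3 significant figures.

Trapezoidal AUC_0→7.25:
  [0→0.25]: (0.00+4.73)/2 × 0.25 = 0.59125
  [0.25→2.25]: (4.73+12.24)/2 × 2 = 16.97
  [2.25→4.25]: (12.24+7.55)/2 × 2 = 19.79
  [4.25→7.25]: (7.55+2.87)/2 × 3 = 15.63
  Sum = 52.98125 mcg/mL·h
Extrapolated tail: C_last / k_e = 2.87 / 0.341 = 8.416
AUC_0→∞ = 52.98125 + 8.416 = 61.39725 mcg/mL·h

AUC = 61.4 mcg/mL·h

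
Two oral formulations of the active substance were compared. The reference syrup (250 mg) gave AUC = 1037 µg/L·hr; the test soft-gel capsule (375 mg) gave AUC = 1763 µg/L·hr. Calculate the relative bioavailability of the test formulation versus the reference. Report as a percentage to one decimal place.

F_rel = (AUC_test/D_test) / (AUC_ref/D_ref)
      = (1763/375) / (1037/250)
      = 4.70133 / 4.148 = 1.1334 = 113.34%

F_rel = 113.3%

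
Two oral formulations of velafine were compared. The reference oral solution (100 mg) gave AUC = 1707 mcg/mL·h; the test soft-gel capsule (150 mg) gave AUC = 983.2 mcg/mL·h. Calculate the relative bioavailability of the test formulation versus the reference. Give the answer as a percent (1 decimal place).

F_rel = (AUC_test/D_test) / (AUC_ref/D_ref)
      = (983.2/150) / (1707/100)
      = 6.55467 / 17.07 = 0.3840 = 38.40%

F_rel = 38.4%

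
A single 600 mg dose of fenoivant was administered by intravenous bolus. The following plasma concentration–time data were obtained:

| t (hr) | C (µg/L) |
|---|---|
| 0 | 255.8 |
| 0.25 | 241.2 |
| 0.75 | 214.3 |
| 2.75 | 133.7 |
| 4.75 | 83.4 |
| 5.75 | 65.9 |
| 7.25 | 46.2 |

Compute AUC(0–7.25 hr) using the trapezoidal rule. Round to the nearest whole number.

AUC = 900 µg/L·hr

Trapezoidal AUC_0→7.25:
  [0→0.25]: (255.8+241.2)/2 × 0.25 = 62.125
  [0.25→0.75]: (241.2+214.3)/2 × 0.5 = 113.875
  [0.75→2.75]: (214.3+133.7)/2 × 2 = 348.0
  [2.75→4.75]: (133.7+83.4)/2 × 2 = 217.1
  [4.75→5.75]: (83.4+65.9)/2 × 1 = 74.65
  [5.75→7.25]: (65.9+46.2)/2 × 1.5 = 84.075
  Sum = 899.825 µg/L·hr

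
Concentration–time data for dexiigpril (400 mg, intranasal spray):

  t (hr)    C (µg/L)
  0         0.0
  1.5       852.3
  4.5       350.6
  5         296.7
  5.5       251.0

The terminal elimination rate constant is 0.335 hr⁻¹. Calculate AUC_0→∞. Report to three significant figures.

Trapezoidal AUC_0→5.5:
  [0→1.5]: (0.0+852.3)/2 × 1.5 = 639.225
  [1.5→4.5]: (852.3+350.6)/2 × 3 = 1804.35
  [4.5→5]: (350.6+296.7)/2 × 0.5 = 161.825
  [5→5.5]: (296.7+251.0)/2 × 0.5 = 136.925
  Sum = 2742.325 µg/L·hr
Extrapolated tail: C_last / k_e = 251.0 / 0.335 = 749.254
AUC_0→∞ = 2742.325 + 749.254 = 3491.579 µg/L·hr

AUC = 3490 µg/L·hr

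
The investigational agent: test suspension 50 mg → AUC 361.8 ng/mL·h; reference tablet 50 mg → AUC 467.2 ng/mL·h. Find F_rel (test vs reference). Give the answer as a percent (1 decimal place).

F_rel = 77.4%

F_rel = (AUC_test/D_test) / (AUC_ref/D_ref)
      = (361.8/50) / (467.2/50)
      = 7.236 / 9.344 = 0.7744 = 77.44%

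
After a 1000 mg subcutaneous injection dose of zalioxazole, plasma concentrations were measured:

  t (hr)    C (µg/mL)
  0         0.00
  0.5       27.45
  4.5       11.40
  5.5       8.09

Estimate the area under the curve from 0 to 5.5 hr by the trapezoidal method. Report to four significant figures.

AUC = 94.31 µg/mL·hr

Trapezoidal AUC_0→5.5:
  [0→0.5]: (0.00+27.45)/2 × 0.5 = 6.8625
  [0.5→4.5]: (27.45+11.40)/2 × 4 = 77.7
  [4.5→5.5]: (11.40+8.09)/2 × 1 = 9.745
  Sum = 94.3075 µg/mL·hr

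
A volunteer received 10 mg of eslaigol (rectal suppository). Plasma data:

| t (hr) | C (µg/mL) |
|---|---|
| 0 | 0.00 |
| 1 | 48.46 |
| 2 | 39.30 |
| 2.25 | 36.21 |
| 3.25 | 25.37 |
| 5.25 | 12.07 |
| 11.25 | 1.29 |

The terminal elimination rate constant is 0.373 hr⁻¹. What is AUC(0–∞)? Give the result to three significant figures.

AUC = 189 µg/mL·hr

Trapezoidal AUC_0→11.25:
  [0→1]: (0.00+48.46)/2 × 1 = 24.23
  [1→2]: (48.46+39.30)/2 × 1 = 43.88
  [2→2.25]: (39.30+36.21)/2 × 0.25 = 9.43875
  [2.25→3.25]: (36.21+25.37)/2 × 1 = 30.79
  [3.25→5.25]: (25.37+12.07)/2 × 2 = 37.44
  [5.25→11.25]: (12.07+1.29)/2 × 6 = 40.08
  Sum = 185.85875 µg/mL·hr
Extrapolated tail: C_last / k_e = 1.29 / 0.373 = 3.458
AUC_0→∞ = 185.85875 + 3.458 = 189.31675 µg/mL·hr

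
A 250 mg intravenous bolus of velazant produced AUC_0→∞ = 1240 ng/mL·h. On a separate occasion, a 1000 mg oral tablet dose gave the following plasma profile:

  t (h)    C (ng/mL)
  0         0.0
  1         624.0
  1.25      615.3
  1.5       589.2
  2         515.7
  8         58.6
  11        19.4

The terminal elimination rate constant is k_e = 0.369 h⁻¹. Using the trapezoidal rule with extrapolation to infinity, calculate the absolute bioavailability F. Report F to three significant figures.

Trapezoidal AUC_0→11 (oral tablet):
  [0→1]: (0.0+624.0)/2 × 1 = 312.0
  [1→1.25]: (624.0+615.3)/2 × 0.25 = 154.9125
  [1.25→1.5]: (615.3+589.2)/2 × 0.25 = 150.5625
  [1.5→2]: (589.2+515.7)/2 × 0.5 = 276.225
  [2→8]: (515.7+58.6)/2 × 6 = 1722.9
  [8→11]: (58.6+19.4)/2 × 3 = 117.0
  Sum = 2733.6 ng/mL·h
Tail: C_last/k_e = 19.4/0.369 = 52.575
AUC_0→∞ (oral tablet) = 2733.6 + 52.575 = 2786.175 ng/mL·h
F = (AUC_ev/D_ev)/(AUC_iv/D_iv) = (2786.175/1000)/(1240/250) = 2.786175/4.96 = 0.5617

F = 0.562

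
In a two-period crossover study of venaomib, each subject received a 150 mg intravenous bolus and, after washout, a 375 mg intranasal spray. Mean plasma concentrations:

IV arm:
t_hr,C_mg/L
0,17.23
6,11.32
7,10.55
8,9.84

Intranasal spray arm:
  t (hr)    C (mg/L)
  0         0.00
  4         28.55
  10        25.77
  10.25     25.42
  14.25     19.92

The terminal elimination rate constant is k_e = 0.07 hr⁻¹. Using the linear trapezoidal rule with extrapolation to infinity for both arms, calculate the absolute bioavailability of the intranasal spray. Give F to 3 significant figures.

Trapezoidal AUC_0→8 (IV):
  [0→6]: (17.23+11.32)/2 × 6 = 85.65
  [6→7]: (11.32+10.55)/2 × 1 = 10.935
  [7→8]: (10.55+9.84)/2 × 1 = 10.195
  Sum = 106.78 mg/L·hr
IV tail: 9.84/0.07 = 140.571; AUC_iv,0→∞ = 106.78 + 140.571 = 247.351 mg/L·hr
Trapezoidal AUC_0→14.25 (intranasal spray):
  [0→4]: (0.00+28.55)/2 × 4 = 57.1
  [4→10]: (28.55+25.77)/2 × 6 = 162.96
  [10→10.25]: (25.77+25.42)/2 × 0.25 = 6.39875
  [10.25→14.25]: (25.42+19.92)/2 × 4 = 90.68
  Sum = 317.13875 mg/L·hr
intranasal spray tail: 19.92/0.07 = 284.571; AUC_ev,0→∞ = 317.13875 + 284.571 = 601.70975 mg/L·hr
F = (AUC_ev/D_ev)/(AUC_iv/D_iv) = (601.70975/375)/(247.351/150) = 1.60456/1.64901 = 0.9730

F = 0.973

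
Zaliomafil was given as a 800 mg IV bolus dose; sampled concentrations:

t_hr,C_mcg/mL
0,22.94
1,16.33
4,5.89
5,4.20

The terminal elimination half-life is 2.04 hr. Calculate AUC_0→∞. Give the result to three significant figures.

AUC = 70.4 mcg/mL·hr

Trapezoidal AUC_0→5:
  [0→1]: (22.94+16.33)/2 × 1 = 19.635
  [1→4]: (16.33+5.89)/2 × 3 = 33.33
  [4→5]: (5.89+4.20)/2 × 1 = 5.045
  Sum = 58.01 mcg/mL·hr
k_e = ln2 / t½ = 0.693147 / 2.04 = 0.3398 hr^-1
Extrapolated tail: C_last / k_e = 4.20 / 0.3398 = 12.360
AUC_0→∞ = 58.01 + 12.360 = 70.37 mcg/mL·hr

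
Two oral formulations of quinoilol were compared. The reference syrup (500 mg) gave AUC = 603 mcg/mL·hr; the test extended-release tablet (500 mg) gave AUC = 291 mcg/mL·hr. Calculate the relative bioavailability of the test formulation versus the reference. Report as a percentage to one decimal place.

F_rel = (AUC_test/D_test) / (AUC_ref/D_ref)
      = (291/500) / (603/500)
      = 0.582 / 1.206 = 0.4826 = 48.26%

F_rel = 48.3%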